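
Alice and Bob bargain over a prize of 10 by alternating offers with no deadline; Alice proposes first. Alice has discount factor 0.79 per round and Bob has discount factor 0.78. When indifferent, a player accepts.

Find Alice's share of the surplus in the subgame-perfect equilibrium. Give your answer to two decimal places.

5.73

In a stationary SPE each proposer offers the other exactly their discounted continuation value.
If Alice keeps x when proposing and Bob keeps y when proposing, then x = 10 − 0.78y and y = 10 − 0.79x.
Solving: x = 10(1 − 0.78) / (1 − 0.79·0.78) = 2.2 / 0.3838 ≈ 5.7322.
Bob gets 10 − 5.7322 ≈ 4.2678.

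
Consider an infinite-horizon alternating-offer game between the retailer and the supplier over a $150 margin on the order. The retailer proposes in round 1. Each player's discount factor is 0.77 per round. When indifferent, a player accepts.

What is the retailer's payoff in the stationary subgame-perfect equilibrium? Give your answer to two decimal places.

Let x be the retailer's share when the retailer proposes and y be the supplier's share when the supplier proposes.
The supplier accepts iff offered ≥ 0.77·y, so x = 150 − 0.77y. Symmetrically y = 150 − 0.77x.
Substituting: x = 150 − 0.77(150 − 0.77x), giving x(1 − 0.77·0.77) = 150(1 − 0.77).
So x = 150 × 0.23 / 0.4071 ≈ 84.7458, and the supplier receives 150 − x ≈ 65.2542.

84.75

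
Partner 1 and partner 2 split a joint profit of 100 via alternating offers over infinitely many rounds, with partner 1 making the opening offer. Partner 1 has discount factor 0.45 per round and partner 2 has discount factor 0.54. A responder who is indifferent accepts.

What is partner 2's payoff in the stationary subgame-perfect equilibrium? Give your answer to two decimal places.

39.23

In a stationary SPE each proposer offers the other exactly their discounted continuation value.
If partner 1 keeps x when proposing and partner 2 keeps y when proposing, then x = 100 − 0.54y and y = 100 − 0.45x.
Solving: x = 100(1 − 0.54) / (1 − 0.45·0.54) = 46 / 0.757 ≈ 60.7662.
Partner 2 gets 100 − 60.7662 ≈ 39.2338.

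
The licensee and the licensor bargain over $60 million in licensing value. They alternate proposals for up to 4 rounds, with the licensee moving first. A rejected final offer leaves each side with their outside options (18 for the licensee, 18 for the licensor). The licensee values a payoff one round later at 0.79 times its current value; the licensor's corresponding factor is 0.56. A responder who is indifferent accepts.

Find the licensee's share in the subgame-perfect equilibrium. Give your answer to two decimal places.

By backward induction:
Round 4 (the licensor proposes): the licensee gets 18 if talks fail, so the licensor offers 18 and keeps 42.
Round 3 (the licensee proposes): the licensor can get 42 next round, worth 0.56 × 42 = 23.52 now, so the licensee offers 23.52, keeping 36.48.
Round 2 (the licensor proposes): the licensee can get 36.48 next round, worth 0.79 × 36.48 = 28.8192 now; the licensor offers that and keeps 31.1808.
Round 1 (the licensee proposes): the licensor can get 31.1808 next round, worth 0.56 × 31.1808 = 17.461248 now. The licensee offers 17.461248 and keeps 60 − 17.461248 = 42.538752.

42.54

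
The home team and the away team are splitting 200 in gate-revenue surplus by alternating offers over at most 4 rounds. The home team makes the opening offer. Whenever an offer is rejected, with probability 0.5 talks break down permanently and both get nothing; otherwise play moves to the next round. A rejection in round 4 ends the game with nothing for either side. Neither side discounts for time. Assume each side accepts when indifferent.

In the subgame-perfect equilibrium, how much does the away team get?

Round 4 (the away team proposes): rejection yields 0 for the home team; the away team offers 0 and keeps 200.
Round 3 (the home team proposes): rejecting gives the away team an expected 0.5 × 200 = 100, so the home team offers 100, keeping 100.
Round 2 (the away team proposes): rejecting gives the home team an expected 0.5 × 100 = 50, so the away team offers 50, keeping 150.
Round 1 (the home team proposes): rejecting gives the away team an expected 0.5 × 150 = 75, so the home team offers 75, keeping 125.

75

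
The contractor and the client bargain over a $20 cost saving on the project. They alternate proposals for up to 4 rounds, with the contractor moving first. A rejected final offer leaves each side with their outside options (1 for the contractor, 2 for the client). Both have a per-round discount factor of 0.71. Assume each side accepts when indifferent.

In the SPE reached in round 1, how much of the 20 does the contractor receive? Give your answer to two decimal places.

9.08

By backward induction:
Round 4 (the client proposes): the contractor gets 1 if talks fail, so the client offers 1 and keeps 19.
Round 3 (the contractor proposes): the client can get 19 next round, worth 0.71 × 19 = 13.49 now. The contractor offers 13.49 and keeps 20 − 13.49 = 6.51.
Round 2 (the client proposes): the contractor can get 6.51 next round, worth 0.71 × 6.51 = 4.6221 now, so the client offers 4.6221, keeping 15.3779.
Round 1 (the contractor proposes): the client can get 15.3779 next round, worth 0.71 × 15.3779 = 10.918309 now, so the contractor offers 10.918309, keeping 9.081691.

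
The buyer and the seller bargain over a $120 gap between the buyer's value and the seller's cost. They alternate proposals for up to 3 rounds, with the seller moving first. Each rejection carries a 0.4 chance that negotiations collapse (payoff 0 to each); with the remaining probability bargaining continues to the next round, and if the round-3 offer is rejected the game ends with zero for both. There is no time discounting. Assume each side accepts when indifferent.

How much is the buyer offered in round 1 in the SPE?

Round 3 (the seller proposes): rejection yields 0 for the buyer; the seller offers 0 and keeps 120.
Round 2 (the buyer proposes): rejecting gives the seller an expected 0.6 × 120 = 72. The buyer offers 72 and keeps 120 − 72 = 48.
Round 1 (the seller proposes): rejecting gives the buyer an expected 0.6 × 48 = 28.8. The seller offers 28.8 and keeps 120 − 28.8 = 91.2.

28.8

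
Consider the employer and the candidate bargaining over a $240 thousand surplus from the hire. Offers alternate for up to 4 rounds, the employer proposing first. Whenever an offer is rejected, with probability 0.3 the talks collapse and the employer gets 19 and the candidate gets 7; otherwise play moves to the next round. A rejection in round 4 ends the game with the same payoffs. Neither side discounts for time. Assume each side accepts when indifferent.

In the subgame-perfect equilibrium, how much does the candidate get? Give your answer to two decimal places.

By backward induction:
Round 4 (the candidate proposes): the employer gets 19 if talks fail, so the candidate offers 19 and keeps 221.
Round 3 (the employer proposes): rejecting gives the candidate an expected 0.7 × 221 + 0.3 × 7 = 156.8. The employer offers 156.8 and keeps 240 − 156.8 = 83.2.
Round 2 (the candidate proposes): rejecting gives the employer an expected 0.7 × 83.2 + 0.3 × 19 = 63.94. The candidate offers 63.94 and keeps 240 − 63.94 = 176.06.
Round 1 (the employer proposes): rejecting gives the candidate an expected 0.7 × 176.06 + 0.3 × 7 = 125.342; the employer offers that and keeps 114.658.

125.34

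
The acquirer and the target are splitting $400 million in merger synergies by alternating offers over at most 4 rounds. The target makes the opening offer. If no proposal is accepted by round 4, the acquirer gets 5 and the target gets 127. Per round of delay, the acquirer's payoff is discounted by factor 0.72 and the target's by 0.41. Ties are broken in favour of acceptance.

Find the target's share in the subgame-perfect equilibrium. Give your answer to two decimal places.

Solve by backward induction from round 4.
Round 4 (the acquirer proposes): the target gets 127 if talks fail, so the acquirer offers 127 and keeps 273.
Round 3 (the target proposes): the acquirer can get 273 next round, worth 0.72 × 273 = 196.56 now; the target offers that and keeps 203.44.
Round 2 (the acquirer proposes): the target can get 203.44 next round, worth 0.41 × 203.44 = 83.4104 now, so the acquirer offers 83.4104, keeping 316.5896.
Round 1 (the target proposes): the acquirer can get 316.5896 next round, worth 0.72 × 316.5896 = 227.944512 now; the target offers that and keeps 172.055488.

172.06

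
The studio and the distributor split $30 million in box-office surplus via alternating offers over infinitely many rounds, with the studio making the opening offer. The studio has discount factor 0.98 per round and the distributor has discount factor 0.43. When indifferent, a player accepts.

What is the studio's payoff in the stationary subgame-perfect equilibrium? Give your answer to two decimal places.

Let x be the studio's share when the studio proposes and y be the distributor's share when the distributor proposes.
The distributor accepts iff offered ≥ 0.43·y, so x = 30 − 0.43y. Symmetrically y = 30 − 0.98x.
Substituting: x = 30 − 0.43(30 − 0.98x), giving x(1 − 0.98·0.43) = 30(1 − 0.43).
So x = 30 × 0.57 / 0.5786 ≈ 29.5541, and the distributor receives 30 − x ≈ 0.4459.

29.55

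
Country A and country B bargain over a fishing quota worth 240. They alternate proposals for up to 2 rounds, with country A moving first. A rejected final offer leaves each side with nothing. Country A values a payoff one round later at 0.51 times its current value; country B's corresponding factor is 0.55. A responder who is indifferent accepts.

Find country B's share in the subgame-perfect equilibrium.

Round 2 (country B proposes): country A will accept anything ≥ 0, so country B offers 0 and keeps 240.
Round 1 (country A proposes): country B can get 240 next round, worth 0.55 × 240 = 132 now; country A offers that and keeps 108.

132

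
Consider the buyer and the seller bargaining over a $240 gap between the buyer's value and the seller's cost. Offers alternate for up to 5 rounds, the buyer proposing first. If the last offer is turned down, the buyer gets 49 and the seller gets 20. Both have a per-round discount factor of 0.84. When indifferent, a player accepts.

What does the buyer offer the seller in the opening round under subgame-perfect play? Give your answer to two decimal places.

64.97

By backward induction:
Round 5 (the buyer proposes): the seller gets 20 if talks fail, so the buyer offers 20 and keeps 220.
Round 4 (the seller proposes): the buyer can get 220 next round, worth 0.84 × 220 = 184.8 now. The seller offers 184.8 and keeps 240 − 184.8 = 55.2.
Round 3 (the buyer proposes): the seller can get 55.2 next round, worth 0.84 × 55.2 = 46.368 now. The buyer offers 46.368 and keeps 240 − 46.368 = 193.632.
Round 2 (the seller proposes): the buyer can get 193.632 next round, worth 0.84 × 193.632 = 162.65088 now. The seller offers 162.65088 and keeps 240 − 162.65088 = 77.34912.
Round 1 (the buyer proposes): the seller can get 77.34912 next round, worth 0.84 × 77.34912 = 64.9732608 now, so the buyer offers 64.9732608, keeping 175.0267392.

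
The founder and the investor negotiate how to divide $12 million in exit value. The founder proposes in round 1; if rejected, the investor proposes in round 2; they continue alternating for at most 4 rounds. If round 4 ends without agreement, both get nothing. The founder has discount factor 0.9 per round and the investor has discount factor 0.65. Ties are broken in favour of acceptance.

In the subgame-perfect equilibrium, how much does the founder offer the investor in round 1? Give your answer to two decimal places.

By backward induction:
Round 4 (the investor proposes): the founder will accept anything ≥ 0, so the investor offers 0 and keeps 12.
Round 3 (the founder proposes): the investor can get 12 next round, worth 0.65 × 12 = 7.8 now; the founder offers that and keeps 4.2.
Round 2 (the investor proposes): the founder can get 4.2 next round, worth 0.9 × 4.2 = 3.78 now; the investor offers that and keeps 8.22.
Round 1 (the founder proposes): the investor can get 8.22 next round, worth 0.65 × 8.22 = 5.343 now; the founder offers that and keeps 6.657.

5.34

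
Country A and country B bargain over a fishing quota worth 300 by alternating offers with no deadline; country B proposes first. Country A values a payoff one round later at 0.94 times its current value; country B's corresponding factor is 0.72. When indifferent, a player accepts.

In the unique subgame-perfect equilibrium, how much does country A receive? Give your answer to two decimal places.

In a stationary SPE each proposer offers the other exactly their discounted continuation value.
If country B keeps x when proposing and country A keeps y when proposing, then x = 300 − 0.94y and y = 300 − 0.72x.
Solving: x = 300(1 − 0.94) / (1 − 0.72·0.94) = 18 / 0.3232 ≈ 55.6931.
Country A gets 300 − 55.6931 ≈ 244.3069.

244.31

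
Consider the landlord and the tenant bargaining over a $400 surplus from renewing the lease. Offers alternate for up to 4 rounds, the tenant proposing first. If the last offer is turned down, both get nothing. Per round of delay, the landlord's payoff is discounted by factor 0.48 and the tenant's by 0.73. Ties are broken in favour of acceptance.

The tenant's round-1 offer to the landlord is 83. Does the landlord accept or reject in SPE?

Work out the landlord's continuation value if the offer is rejected.
Round 4 (the landlord proposes): rejection yields 0 for the tenant; the landlord offers 0 and keeps 400.
Round 3 (the tenant proposes): the landlord can get 400 next round, worth 0.48 × 400 = 192 now. The tenant offers 192 and keeps 400 − 192 = 208.
Round 2 (the landlord proposes): the tenant can get 208 next round, worth 0.73 × 208 = 151.84 now. The landlord offers 151.84 and keeps 400 − 151.84 = 248.16.
So by rejecting in round 1, the landlord gets 248.16 next round, worth 0.48 × 248.16 = 119.1168 now.
Offer 83 < 119.1168, so the landlord rejects.

Reject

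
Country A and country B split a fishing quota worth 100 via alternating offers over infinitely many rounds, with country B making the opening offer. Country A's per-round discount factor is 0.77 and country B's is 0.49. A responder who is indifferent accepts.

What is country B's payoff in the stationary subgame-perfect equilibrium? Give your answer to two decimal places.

When country B proposes, country A accepts any offer worth at least 0.77 times what country A would get by proposing next round; and vice versa.
This gives x = 100 − 0.77y and y = 100 − 0.49x, where x and y are each side's share when it proposes.
Hence (1 − 0.77·0.49)x = 100(1 − 0.77), i.e. 0.6227·x = 23.
x ≈ 36.9359; country A's share is 100 − x ≈ 63.0641.

36.94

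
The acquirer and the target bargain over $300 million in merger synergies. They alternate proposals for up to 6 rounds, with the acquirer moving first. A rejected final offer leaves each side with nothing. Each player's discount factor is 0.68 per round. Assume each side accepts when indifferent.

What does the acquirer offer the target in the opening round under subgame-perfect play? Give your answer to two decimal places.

139.08

Round 6 (the target proposes): rejection yields 0 for the acquirer; the target offers 0 and keeps 300.
Round 5 (the acquirer proposes): the target can get 300 next round, worth 0.68 × 300 = 204 now, so the acquirer offers 204, keeping 96.
Round 4 (the target proposes): the acquirer can get 96 next round, worth 0.68 × 96 = 65.28 now; the target offers that and keeps 234.72.
Round 3 (the acquirer proposes): the target can get 234.72 next round, worth 0.68 × 234.72 = 159.6096 now, so the acquirer offers 159.6096, keeping 140.3904.
Round 2 (the target proposes): the acquirer can get 140.3904 next round, worth 0.68 × 140.3904 = 95.465472 now; the target offers that and keeps 204.534528.
Round 1 (the acquirer proposes): the target can get 204.534528 next round, worth 0.68 × 204.534528 = 139.08347904 now, so the acquirer offers 139.08347904, keeping 160.91652096.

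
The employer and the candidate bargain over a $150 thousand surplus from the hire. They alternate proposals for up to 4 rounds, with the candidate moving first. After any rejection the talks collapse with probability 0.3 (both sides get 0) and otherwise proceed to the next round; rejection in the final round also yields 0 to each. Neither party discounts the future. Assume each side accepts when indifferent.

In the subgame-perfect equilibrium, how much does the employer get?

Round 4 (the employer proposes): the candidate will accept anything ≥ 0, so the employer offers 0 and keeps 150.
Round 3 (the candidate proposes): rejecting gives the employer an expected 0.7 × 150 = 105. The candidate offers 105 and keeps 150 − 105 = 45.
Round 2 (the employer proposes): rejecting gives the candidate an expected 0.7 × 45 = 31.5. The employer offers 31.5 and keeps 150 − 31.5 = 118.5.
Round 1 (the candidate proposes): rejecting gives the employer an expected 0.7 × 118.5 = 82.95. The candidate offers 82.95 and keeps 150 − 82.95 = 67.05.

82.95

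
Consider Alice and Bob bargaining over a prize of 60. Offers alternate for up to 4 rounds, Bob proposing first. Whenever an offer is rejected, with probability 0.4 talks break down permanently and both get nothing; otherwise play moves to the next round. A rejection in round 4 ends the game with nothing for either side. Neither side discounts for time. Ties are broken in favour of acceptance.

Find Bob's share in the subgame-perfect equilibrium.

Round 4 (Alice proposes): Bob will accept anything ≥ 0, so Alice offers 0 and keeps 60.
Round 3 (Bob proposes): rejecting gives Alice an expected 0.6 × 60 = 36; Bob offers that and keeps 24.
Round 2 (Alice proposes): rejecting gives Bob an expected 0.6 × 24 = 14.4; Alice offers that and keeps 45.6.
Round 1 (Bob proposes): rejecting gives Alice an expected 0.6 × 45.6 = 27.36; Bob offers that and keeps 32.64.

32.64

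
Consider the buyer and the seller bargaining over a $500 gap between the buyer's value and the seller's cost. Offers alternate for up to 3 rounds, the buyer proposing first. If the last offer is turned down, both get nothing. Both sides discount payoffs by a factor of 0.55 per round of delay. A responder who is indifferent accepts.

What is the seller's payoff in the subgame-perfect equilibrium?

Round 3 (the buyer proposes): the seller will accept anything ≥ 0, so the buyer offers 0 and keeps 500.
Round 2 (the seller proposes): the buyer can get 500 next round, worth 0.55 × 500 = 275 now; the seller offers that and keeps 225.
Round 1 (the buyer proposes): the seller can get 225 next round, worth 0.55 × 225 = 123.75 now. The buyer offers 123.75 and keeps 500 − 123.75 = 376.25.

123.75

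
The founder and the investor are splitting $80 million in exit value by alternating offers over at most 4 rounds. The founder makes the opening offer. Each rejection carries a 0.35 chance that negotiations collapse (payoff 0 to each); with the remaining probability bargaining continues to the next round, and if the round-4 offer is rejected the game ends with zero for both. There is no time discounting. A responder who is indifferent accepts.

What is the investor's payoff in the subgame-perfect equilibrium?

40.17

By backward induction:
Round 4 (the investor proposes): rejection yields 0 for the founder; the investor offers 0 and keeps 80.
Round 3 (the founder proposes): rejecting gives the investor an expected 0.65 × 80 = 52; the founder offers that and keeps 28.
Round 2 (the investor proposes): rejecting gives the founder an expected 0.65 × 28 = 18.2; the investor offers that and keeps 61.8.
Round 1 (the founder proposes): rejecting gives the investor an expected 0.65 × 61.8 = 40.17, so the founder offers 40.17, keeping 39.83.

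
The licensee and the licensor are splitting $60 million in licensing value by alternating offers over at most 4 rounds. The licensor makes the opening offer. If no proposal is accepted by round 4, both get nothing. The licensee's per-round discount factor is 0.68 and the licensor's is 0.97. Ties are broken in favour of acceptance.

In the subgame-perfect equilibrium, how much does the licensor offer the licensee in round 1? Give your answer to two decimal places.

Round 4 (the licensee proposes): rejection yields 0 for the licensor; the licensee offers 0 and keeps 60.
Round 3 (the licensor proposes): the licensee can get 60 next round, worth 0.68 × 60 = 40.8 now. The licensor offers 40.8 and keeps 60 − 40.8 = 19.2.
Round 2 (the licensee proposes): the licensor can get 19.2 next round, worth 0.97 × 19.2 = 18.624 now. The licensee offers 18.624 and keeps 60 − 18.624 = 41.376.
Round 1 (the licensor proposes): the licensee can get 41.376 next round, worth 0.68 × 41.376 = 28.13568 now. The licensor offers 28.13568 and keeps 60 − 28.13568 = 31.86432.

28.14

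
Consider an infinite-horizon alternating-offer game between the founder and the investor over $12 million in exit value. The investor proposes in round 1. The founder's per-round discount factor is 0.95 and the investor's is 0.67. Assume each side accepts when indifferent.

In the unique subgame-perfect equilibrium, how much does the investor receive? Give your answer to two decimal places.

1.65

Let x be the investor's share when the investor proposes and y be the founder's share when the founder proposes.
The founder accepts iff offered ≥ 0.95·y, so x = 12 − 0.95y. Symmetrically y = 12 − 0.67x.
Substituting: x = 12 − 0.95(12 − 0.67x), giving x(1 − 0.67·0.95) = 12(1 − 0.95).
So x = 12 × 0.05 / 0.3635 ≈ 1.6506, and the founder receives 12 − x ≈ 10.3494.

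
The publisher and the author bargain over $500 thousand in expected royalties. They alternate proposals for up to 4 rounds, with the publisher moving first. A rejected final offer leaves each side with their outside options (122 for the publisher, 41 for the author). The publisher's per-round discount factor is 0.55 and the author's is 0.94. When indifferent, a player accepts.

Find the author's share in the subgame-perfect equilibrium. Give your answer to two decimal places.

395.20

Work backward from the last round.
Round 4 (the author proposes): the publisher gets 122 if talks fail, so the author offers 122 and keeps 378.
Round 3 (the publisher proposes): the author can get 378 next round, worth 0.94 × 378 = 355.32 now. The publisher offers 355.32 and keeps 500 − 355.32 = 144.68.
Round 2 (the author proposes): the publisher can get 144.68 next round, worth 0.55 × 144.68 = 79.574 now. The author offers 79.574 and keeps 500 − 79.574 = 420.426.
Round 1 (the publisher proposes): the author can get 420.426 next round, worth 0.94 × 420.426 = 395.20044 now, so the publisher offers 395.20044, keeping 104.79956.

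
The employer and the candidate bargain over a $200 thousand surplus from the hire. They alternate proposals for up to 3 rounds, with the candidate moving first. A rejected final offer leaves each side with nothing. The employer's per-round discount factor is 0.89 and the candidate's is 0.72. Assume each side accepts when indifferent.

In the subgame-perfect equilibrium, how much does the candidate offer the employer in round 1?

49.84

Round 3 (the candidate proposes): rejection yields 0 for the employer; the candidate offers 0 and keeps 200.
Round 2 (the employer proposes): the candidate can get 200 next round, worth 0.72 × 200 = 144 now; the employer offers that and keeps 56.
Round 1 (the candidate proposes): the employer can get 56 next round, worth 0.89 × 56 = 49.84 now; the candidate offers that and keeps 150.16.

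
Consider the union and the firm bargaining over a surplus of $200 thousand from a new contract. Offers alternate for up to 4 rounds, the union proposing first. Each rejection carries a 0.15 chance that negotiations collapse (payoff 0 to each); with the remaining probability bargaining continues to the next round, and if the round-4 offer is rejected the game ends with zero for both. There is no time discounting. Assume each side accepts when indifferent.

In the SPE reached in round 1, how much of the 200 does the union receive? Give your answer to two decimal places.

51.68

By backward induction:
Round 4 (the firm proposes): the union will accept anything ≥ 0, so the firm offers 0 and keeps 200.
Round 3 (the union proposes): rejecting gives the firm an expected 0.85 × 200 = 170; the union offers that and keeps 30.
Round 2 (the firm proposes): rejecting gives the union an expected 0.85 × 30 = 25.5, so the firm offers 25.5, keeping 174.5.
Round 1 (the union proposes): rejecting gives the firm an expected 0.85 × 174.5 = 148.325; the union offers that and keeps 51.675.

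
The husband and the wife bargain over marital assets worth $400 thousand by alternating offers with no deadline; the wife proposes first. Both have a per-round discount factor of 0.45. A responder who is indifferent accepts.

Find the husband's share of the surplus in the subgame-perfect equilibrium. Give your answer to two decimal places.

124.14

In a stationary SPE each proposer offers the other exactly their discounted continuation value.
If the wife keeps x when proposing and the husband keeps y when proposing, then x = 400 − 0.45y and y = 400 − 0.45x.
Solving: x = 400(1 − 0.45) / (1 − 0.45·0.45) = 220 / 0.7975 ≈ 275.8621.
The husband gets 400 − 275.8621 ≈ 124.1379.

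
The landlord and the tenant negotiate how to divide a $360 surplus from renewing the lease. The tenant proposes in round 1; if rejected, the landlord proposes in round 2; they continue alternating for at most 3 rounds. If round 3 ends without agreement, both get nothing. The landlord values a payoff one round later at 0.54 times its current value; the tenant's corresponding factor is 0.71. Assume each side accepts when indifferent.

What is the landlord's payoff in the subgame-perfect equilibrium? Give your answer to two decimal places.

56.38

Round 3 (the tenant proposes): rejection yields 0 for the landlord; the tenant offers 0 and keeps 360.
Round 2 (the landlord proposes): the tenant can get 360 next round, worth 0.71 × 360 = 255.6 now; the landlord offers that and keeps 104.4.
Round 1 (the tenant proposes): the landlord can get 104.4 next round, worth 0.54 × 104.4 = 56.376 now; the tenant offers that and keeps 303.624.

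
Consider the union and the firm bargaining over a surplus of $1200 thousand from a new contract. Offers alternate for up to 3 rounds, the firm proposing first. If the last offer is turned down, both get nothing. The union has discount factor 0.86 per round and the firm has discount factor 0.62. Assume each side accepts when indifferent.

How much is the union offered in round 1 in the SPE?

Work backward from the last round.
Round 3 (the firm proposes): the union will accept anything ≥ 0, so the firm offers 0 and keeps 1200.
Round 2 (the union proposes): the firm can get 1200 next round, worth 0.62 × 1200 = 744 now. The union offers 744 and keeps 1200 − 744 = 456.
Round 1 (the firm proposes): the union can get 456 next round, worth 0.86 × 456 = 392.16 now. The firm offers 392.16 and keeps 1200 − 392.16 = 807.84.

392.16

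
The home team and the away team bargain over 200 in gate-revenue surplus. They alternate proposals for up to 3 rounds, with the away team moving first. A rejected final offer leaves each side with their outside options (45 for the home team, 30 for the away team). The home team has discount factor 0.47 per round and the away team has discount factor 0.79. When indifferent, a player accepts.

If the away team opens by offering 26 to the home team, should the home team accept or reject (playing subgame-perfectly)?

Work out the home team's continuation value if the offer is rejected.
Round 3 (the away team proposes): the home team gets 45 if talks fail, so the away team offers 45 and keeps 155.
Round 2 (the home team proposes): the away team can get 155 next round, worth 0.79 × 155 = 122.45 now. The home team offers 122.45 and keeps 200 − 122.45 = 77.55.
So by rejecting in round 1, the home team gets 77.55 next round, worth 0.47 × 77.55 = 36.4485 now.
Offer 26 < 36.4485, so the home team rejects.

Reject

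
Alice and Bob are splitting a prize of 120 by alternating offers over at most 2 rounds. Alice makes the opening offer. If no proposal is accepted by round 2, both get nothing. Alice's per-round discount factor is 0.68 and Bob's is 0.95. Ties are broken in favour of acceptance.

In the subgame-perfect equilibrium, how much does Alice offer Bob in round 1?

114

Round 2 (Bob proposes): Alice will accept anything ≥ 0, so Bob offers 0 and keeps 120.
Round 1 (Alice proposes): Bob can get 120 next round, worth 0.95 × 120 = 114 now. Alice offers 114 and keeps 120 − 114 = 6.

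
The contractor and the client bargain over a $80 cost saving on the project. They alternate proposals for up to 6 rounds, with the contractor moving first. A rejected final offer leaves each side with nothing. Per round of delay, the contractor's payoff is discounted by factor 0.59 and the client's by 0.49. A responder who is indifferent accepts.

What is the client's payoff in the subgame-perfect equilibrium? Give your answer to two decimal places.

23.99

Round 6 (the client proposes): rejection yields 0 for the contractor; the client offers 0 and keeps 80.
Round 5 (the contractor proposes): the client can get 80 next round, worth 0.49 × 80 = 39.2 now. The contractor offers 39.2 and keeps 80 − 39.2 = 40.8.
Round 4 (the client proposes): the contractor can get 40.8 next round, worth 0.59 × 40.8 = 24.072 now, so the client offers 24.072, keeping 55.928.
Round 3 (the contractor proposes): the client can get 55.928 next round, worth 0.49 × 55.928 = 27.40472 now, so the contractor offers 27.40472, keeping 52.59528.
Round 2 (the client proposes): the contractor can get 52.59528 next round, worth 0.59 × 52.59528 = 31.0312152 now. The client offers 31.0312152 and keeps 80 − 31.0312152 = 48.9687848.
Round 1 (the contractor proposes): the client can get 48.9687848 next round, worth 0.49 × 48.9687848 = 23.994704552 now, so the contractor offers 23.994704552, keeping 56.005295448.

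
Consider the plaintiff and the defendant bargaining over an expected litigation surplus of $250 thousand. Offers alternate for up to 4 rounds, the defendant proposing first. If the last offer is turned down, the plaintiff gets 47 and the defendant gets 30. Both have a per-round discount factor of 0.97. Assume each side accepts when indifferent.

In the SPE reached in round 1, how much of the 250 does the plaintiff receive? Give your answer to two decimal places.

Round 4 (the plaintiff proposes): the defendant gets 30 if talks fail, so the plaintiff offers 30 and keeps 220.
Round 3 (the defendant proposes): the plaintiff can get 220 next round, worth 0.97 × 220 = 213.4 now. The defendant offers 213.4 and keeps 250 − 213.4 = 36.6.
Round 2 (the plaintiff proposes): the defendant can get 36.6 next round, worth 0.97 × 36.6 = 35.502 now; the plaintiff offers that and keeps 214.498.
Round 1 (the defendant proposes): the plaintiff can get 214.498 next round, worth 0.97 × 214.498 = 208.06306 now, so the defendant offers 208.06306, keeping 41.93694.

208.06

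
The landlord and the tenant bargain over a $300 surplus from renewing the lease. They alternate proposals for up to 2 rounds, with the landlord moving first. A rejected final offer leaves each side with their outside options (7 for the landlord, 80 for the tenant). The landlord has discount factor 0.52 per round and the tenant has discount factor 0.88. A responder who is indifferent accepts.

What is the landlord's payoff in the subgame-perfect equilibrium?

Round 2 (the tenant proposes): the landlord gets 7 if talks fail, so the tenant offers 7 and keeps 293.
Round 1 (the landlord proposes): the tenant can get 293 next round, worth 0.88 × 293 = 257.84 now, so the landlord offers 257.84, keeping 42.16.

42.16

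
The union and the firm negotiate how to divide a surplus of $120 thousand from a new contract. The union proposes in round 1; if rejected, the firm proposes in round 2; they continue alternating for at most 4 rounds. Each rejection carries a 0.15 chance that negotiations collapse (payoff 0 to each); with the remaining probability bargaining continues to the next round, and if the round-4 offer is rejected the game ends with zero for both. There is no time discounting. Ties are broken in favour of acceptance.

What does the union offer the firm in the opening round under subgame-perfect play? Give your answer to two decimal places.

89.00

By backward induction:
Round 4 (the firm proposes): rejection yields 0 for the union; the firm offers 0 and keeps 120.
Round 3 (the union proposes): rejecting gives the firm an expected 0.85 × 120 = 102; the union offers that and keeps 18.
Round 2 (the firm proposes): rejecting gives the union an expected 0.85 × 18 = 15.3; the firm offers that and keeps 104.7.
Round 1 (the union proposes): rejecting gives the firm an expected 0.85 × 104.7 = 88.995, so the union offers 88.995, keeping 31.005.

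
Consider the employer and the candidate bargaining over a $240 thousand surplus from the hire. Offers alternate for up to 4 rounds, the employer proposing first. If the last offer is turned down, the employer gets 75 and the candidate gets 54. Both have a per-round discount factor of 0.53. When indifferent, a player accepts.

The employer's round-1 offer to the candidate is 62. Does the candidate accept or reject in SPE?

Reject

Round 4 (the candidate proposes): the employer gets 75 if talks fail, so the candidate offers 75 and keeps 165.
Round 3 (the employer proposes): the candidate can get 165 next round, worth 0.53 × 165 = 87.45 now, so the employer offers 87.45, keeping 152.55.
Round 2 (the candidate proposes): the employer can get 152.55 next round, worth 0.53 × 152.55 = 80.8515 now, so the candidate offers 80.8515, keeping 159.1485.
So by rejecting in round 1, the candidate gets 159.1485 next round, worth 0.53 × 159.1485 = 84.348705 now.
Offer 62 < 84.348705, so the candidate rejects.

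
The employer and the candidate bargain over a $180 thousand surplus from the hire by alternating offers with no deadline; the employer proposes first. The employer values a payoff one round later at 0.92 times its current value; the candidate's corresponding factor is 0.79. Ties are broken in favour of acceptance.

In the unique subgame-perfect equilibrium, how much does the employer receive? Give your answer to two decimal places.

138.36

Let x be the employer's share when the employer proposes and y be the candidate's share when the candidate proposes.
The candidate accepts iff offered ≥ 0.79·y, so x = 180 − 0.79y. Symmetrically y = 180 − 0.92x.
Substituting: x = 180 − 0.79(180 − 0.92x), giving x(1 − 0.92·0.79) = 180(1 − 0.79).
So x = 180 × 0.21 / 0.2732 ≈ 138.3602, and the candidate receives 180 − x ≈ 41.6398.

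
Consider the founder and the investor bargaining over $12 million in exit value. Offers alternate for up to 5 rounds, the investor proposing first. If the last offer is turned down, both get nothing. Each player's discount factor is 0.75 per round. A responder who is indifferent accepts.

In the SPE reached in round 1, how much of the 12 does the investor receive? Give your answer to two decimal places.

Round 5 (the investor proposes): the founder will accept anything ≥ 0, so the investor offers 0 and keeps 12.
Round 4 (the founder proposes): the investor can get 12 next round, worth 0.75 × 12 = 9 now, so the founder offers 9, keeping 3.
Round 3 (the investor proposes): the founder can get 3 next round, worth 0.75 × 3 = 2.25 now. The investor offers 2.25 and keeps 12 − 2.25 = 9.75.
Round 2 (the founder proposes): the investor can get 9.75 next round, worth 0.75 × 9.75 = 7.3125 now. The founder offers 7.3125 and keeps 12 − 7.3125 = 4.6875.
Round 1 (the investor proposes): the founder can get 4.6875 next round, worth 0.75 × 4.6875 = 3.515625 now. The investor offers 3.515625 and keeps 12 − 3.515625 = 8.484375.

8.48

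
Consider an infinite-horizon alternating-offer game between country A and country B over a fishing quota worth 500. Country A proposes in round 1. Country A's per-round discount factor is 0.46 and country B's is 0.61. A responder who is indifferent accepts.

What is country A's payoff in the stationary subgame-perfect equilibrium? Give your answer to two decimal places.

When country A proposes, country B accepts any offer worth at least 0.61 times what country B would get by proposing next round; and vice versa.
This gives x = 500 − 0.61y and y = 500 − 0.46x, where x and y are each side's share when it proposes.
Hence (1 − 0.61·0.46)x = 500(1 − 0.61), i.e. 0.7194·x = 195.
x ≈ 271.0592; country B's share is 500 − x ≈ 228.9408.

271.06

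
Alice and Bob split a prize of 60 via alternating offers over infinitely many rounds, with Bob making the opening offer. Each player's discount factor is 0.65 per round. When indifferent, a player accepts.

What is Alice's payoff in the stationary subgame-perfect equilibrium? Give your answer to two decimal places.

Let x be Bob's share when Bob proposes and y be Alice's share when Alice proposes.
Alice accepts iff offered ≥ 0.65·y, so x = 60 − 0.65y. Symmetrically y = 60 − 0.65x.
Substituting: x = 60 − 0.65(60 − 0.65x), giving x(1 − 0.65·0.65) = 60(1 − 0.65).
So x = 60 × 0.35 / 0.5775 ≈ 36.3636, and Alice receives 60 − x ≈ 23.6364.

23.64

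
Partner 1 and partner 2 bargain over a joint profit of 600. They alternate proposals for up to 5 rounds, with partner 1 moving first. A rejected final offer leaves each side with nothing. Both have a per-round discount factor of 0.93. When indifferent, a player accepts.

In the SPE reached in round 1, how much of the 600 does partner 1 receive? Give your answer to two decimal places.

527.16

Round 5 (partner 1 proposes): rejection yields 0 for partner 2; partner 1 offers 0 and keeps 600.
Round 4 (partner 2 proposes): partner 1 can get 600 next round, worth 0.93 × 600 = 558 now. Partner 2 offers 558 and keeps 600 − 558 = 42.
Round 3 (partner 1 proposes): partner 2 can get 42 next round, worth 0.93 × 42 = 39.06 now; partner 1 offers that and keeps 560.94.
Round 2 (partner 2 proposes): partner 1 can get 560.94 next round, worth 0.93 × 560.94 = 521.6742 now; partner 2 offers that and keeps 78.3258.
Round 1 (partner 1 proposes): partner 2 can get 78.3258 next round, worth 0.93 × 78.3258 = 72.842994 now. Partner 1 offers 72.842994 and keeps 600 − 72.842994 = 527.157006.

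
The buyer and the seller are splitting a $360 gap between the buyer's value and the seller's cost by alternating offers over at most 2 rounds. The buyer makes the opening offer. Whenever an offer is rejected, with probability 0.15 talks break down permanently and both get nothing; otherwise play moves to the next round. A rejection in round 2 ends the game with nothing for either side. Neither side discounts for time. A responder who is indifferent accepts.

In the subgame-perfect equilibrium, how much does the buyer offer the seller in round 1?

306

By backward induction:
Round 2 (the seller proposes): the buyer will accept anything ≥ 0, so the seller offers 0 and keeps 360.
Round 1 (the buyer proposes): rejecting gives the seller an expected 0.85 × 360 = 306, so the buyer offers 306, keeping 54.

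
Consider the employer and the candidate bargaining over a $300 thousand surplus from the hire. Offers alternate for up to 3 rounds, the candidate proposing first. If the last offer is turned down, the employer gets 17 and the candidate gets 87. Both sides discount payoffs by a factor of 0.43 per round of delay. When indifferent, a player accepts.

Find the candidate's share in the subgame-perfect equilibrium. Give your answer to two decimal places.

Round 3 (the candidate proposes): the employer gets 17 if talks fail, so the candidate offers 17 and keeps 283.
Round 2 (the employer proposes): the candidate can get 283 next round, worth 0.43 × 283 = 121.69 now. The employer offers 121.69 and keeps 300 − 121.69 = 178.31.
Round 1 (the candidate proposes): the employer can get 178.31 next round, worth 0.43 × 178.31 = 76.6733 now, so the candidate offers 76.6733, keeping 223.3267.

223.33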